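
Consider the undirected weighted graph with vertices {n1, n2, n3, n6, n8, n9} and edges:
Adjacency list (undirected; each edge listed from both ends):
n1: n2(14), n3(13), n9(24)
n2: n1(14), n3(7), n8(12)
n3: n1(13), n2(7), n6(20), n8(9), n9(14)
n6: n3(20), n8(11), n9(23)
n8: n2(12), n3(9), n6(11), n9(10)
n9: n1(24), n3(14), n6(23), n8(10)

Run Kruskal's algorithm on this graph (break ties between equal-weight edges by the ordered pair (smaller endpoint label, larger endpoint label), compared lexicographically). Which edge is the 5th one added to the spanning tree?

n1-n3

Kruskal's algorithm — process edges by increasing weight (ties by edge label):
n2–n3 (7): add. Components now {n9} {n2,n3} {n6} {n1} {n8}
n3–n8 (9): add. Components now {n9} {n2,n3,n8} {n6} {n1}
n8–n9 (10): add. Components now {n2,n3,n8,n9} {n6} {n1}
n6–n8 (11): add. Components now {n2,n3,n6,n8,n9} {n1}
n2–n8 (12): skip — n8 and n2 already connected.
n1–n3 (13): add. Components now {n1,n2,n3,n6,n8,n9}
The 5th edge added is n1–n3.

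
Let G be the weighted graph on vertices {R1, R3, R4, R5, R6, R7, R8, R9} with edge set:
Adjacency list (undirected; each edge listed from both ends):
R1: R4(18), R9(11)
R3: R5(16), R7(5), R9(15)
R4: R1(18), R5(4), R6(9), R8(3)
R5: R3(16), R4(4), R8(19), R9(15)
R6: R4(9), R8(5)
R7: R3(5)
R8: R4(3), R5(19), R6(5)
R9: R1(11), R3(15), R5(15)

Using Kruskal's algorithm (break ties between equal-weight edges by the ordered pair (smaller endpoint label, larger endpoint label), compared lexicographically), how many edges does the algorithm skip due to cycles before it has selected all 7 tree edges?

1

Kruskal: consider edges lightest-first.
R4 R8 (3): add — endpoints in different components.
R4 R5 (4): add — endpoints in different components.
R3 R7 (5): add — endpoints in different components.
R6 R8 (5): add — endpoints in different components.
R4 R6 (9): skip — R4 and R6 already connected.
R1 R9 (11): add — endpoints in different components.
R3 R9 (15): add — endpoints in different components.
R5 R9 (15): add — endpoints in different components.
Edges rejected before the tree was complete: 1.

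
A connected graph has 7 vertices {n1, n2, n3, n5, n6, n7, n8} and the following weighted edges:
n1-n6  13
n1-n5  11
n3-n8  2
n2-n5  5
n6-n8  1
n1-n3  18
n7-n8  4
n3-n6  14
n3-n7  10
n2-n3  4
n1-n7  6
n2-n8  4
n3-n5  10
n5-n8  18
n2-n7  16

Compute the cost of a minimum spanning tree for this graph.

22

Prim's algorithm from n8:
Step 1: cheapest edge leaving the tree is n6-n8 (1); add n6.
Step 2: cheapest edge leaving the tree is n3-n8 (2); add n3.
Step 3: cheapest edge leaving the tree is n2-n3 (4); add n2.
Step 4: cheapest edge leaving the tree is n7-n8 (4); add n7.
Step 5: cheapest edge leaving the tree is n2-n5 (5); add n5.
Step 6: cheapest edge leaving the tree is n1-n7 (6); add n1.
MST edges: n6-n8, n3-n8, n2-n3, n7-n8, n2-n5, n1-n7; total weight 1+2+4+4+5+6 = 22.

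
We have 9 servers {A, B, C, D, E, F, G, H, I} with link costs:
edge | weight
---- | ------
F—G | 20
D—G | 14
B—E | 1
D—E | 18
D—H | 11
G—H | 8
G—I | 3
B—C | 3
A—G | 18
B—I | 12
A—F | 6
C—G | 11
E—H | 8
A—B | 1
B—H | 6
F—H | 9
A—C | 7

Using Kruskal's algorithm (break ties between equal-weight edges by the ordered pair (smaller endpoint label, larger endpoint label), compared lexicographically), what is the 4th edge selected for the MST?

G-I

Sort edges by weight, then run Kruskal:
A—B (1): add — endpoints in different components.
B—E (1): add — endpoints in different components.
B—C (3): add — endpoints in different components.
G—I (3): add — endpoints in different components.
A—F (6): add — endpoints in different components.
B—H (6): add — endpoints in different components.
A—C (7): skip — A and C already connected.
E—H (8): skip — E and H already connected.
G—H (8): add — endpoints in different components.
F—H (9): skip — F and H already connected.
C—G (11): skip — C and G already connected.
D—H (11): add — endpoints in different components.
The 4th edge added is G—I.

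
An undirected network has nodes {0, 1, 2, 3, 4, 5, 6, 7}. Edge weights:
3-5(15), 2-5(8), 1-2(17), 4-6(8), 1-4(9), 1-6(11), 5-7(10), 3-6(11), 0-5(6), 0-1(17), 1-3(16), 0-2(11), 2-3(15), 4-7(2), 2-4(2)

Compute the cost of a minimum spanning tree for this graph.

46

Kruskal's algorithm — process edges by increasing weight (ties by edge label):
2-4 (2): add — endpoints in different components.
4-7 (2): add — endpoints in different components.
0-5 (6): add — endpoints in different components.
2-5 (8): add — endpoints in different components.
4-6 (8): add — endpoints in different components.
1-4 (9): add — endpoints in different components.
5-7 (10): skip — 5 and 7 already connected.
0-2 (11): skip — 0 and 2 already connected.
1-6 (11): skip — 1 and 6 already connected.
3-6 (11): add — endpoints in different components.
MST edges: 2-4, 4-7, 0-5, 2-5, 4-6, 1-4, 3-6; total weight 2+2+6+8+8+9+11 = 46.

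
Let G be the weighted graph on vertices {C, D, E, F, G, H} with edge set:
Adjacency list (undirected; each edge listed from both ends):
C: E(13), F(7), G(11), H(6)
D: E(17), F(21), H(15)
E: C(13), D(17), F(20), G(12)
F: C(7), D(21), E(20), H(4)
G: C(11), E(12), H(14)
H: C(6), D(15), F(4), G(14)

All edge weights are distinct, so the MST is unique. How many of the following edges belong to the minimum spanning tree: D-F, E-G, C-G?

2

Kruskal: consider edges lightest-first.
F-H (4): add — endpoints in different components.
C-H (6): add — endpoints in different components.
C-F (7): skip — C and F already connected.
C-G (11): add — endpoints in different components.
E-G (12): add — endpoints in different components.
C-E (13): skip — C and E already connected.
G-H (14): skip — G and H already connected.
D-H (15): add — endpoints in different components.
MST edge set: {F-H, C-H, C-G, E-G, D-H}.
Of the listed edges, {E-G, C-G} are in the MST → 2.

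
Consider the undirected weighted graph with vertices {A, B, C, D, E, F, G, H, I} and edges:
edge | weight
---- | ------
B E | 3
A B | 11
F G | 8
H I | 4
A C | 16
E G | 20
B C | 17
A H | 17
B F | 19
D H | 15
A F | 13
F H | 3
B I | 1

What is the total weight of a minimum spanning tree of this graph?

61

Grow the tree from G using Prim:
Step 1: cheapest edge leaving the tree is F G (8); add F.
Step 2: cheapest edge leaving the tree is F H (3); add H.
Step 3: cheapest edge leaving the tree is H I (4); add I.
Step 4: cheapest edge leaving the tree is B I (1); add B.
Step 5: cheapest edge leaving the tree is B E (3); add E.
Step 6: cheapest edge leaving the tree is A B (11); add A.
Step 7: cheapest edge leaving the tree is D H (15); add D.
Step 8: cheapest edge leaving the tree is A C (16); add C.
MST edges: F G, F H, H I, B I, B E, A B, D H, A C; total weight 8+3+4+1+3+11+15+16 = 61.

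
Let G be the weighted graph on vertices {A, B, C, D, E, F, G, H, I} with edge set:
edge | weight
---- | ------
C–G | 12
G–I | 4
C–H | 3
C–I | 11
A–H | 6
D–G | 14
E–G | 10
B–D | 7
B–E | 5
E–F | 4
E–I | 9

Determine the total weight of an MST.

Grow the tree from E using Prim:
Step 1: frontier [E–F 4, B–E 5, E–I 9, E–G 10] → take E–F (4); add F.
Step 2: frontier [B–E 5, E–I 9, E–G 10] → take B–E (5); add B.
Step 3: frontier [B–D 7, E–I 9, E–G 10] → take B–D (7); add D.
Step 4: frontier [D–G 14, E–I 9, E–G 10] → take E–I (9); add I.
Step 5: frontier [D–G 14, E–G 10, G–I 4, C–I 11] → take G–I (4); add G.
Step 6: frontier [C–G 12, C–I 11] → take C–I (11); add C.
Step 7: frontier [C–H 3] → take C–H (3); add H.
Step 8: frontier [A–H 6] → take A–H (6); add A.
MST edges: E–F, B–E, B–D, E–I, G–I, C–I, C–H, A–H; total weight 4+5+7+9+4+11+3+6 = 49.

49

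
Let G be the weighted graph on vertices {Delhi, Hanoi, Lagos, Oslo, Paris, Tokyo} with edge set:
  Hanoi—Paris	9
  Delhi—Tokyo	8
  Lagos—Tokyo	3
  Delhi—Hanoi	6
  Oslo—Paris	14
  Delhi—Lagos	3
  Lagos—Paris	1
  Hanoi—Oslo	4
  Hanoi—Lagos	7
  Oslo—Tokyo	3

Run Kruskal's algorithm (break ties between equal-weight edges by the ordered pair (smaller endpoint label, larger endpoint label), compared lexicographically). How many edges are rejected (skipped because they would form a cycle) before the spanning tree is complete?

0

Kruskal: consider edges lightest-first.
Lagos—Paris (1): add. Components now {Lagos,Paris} {Delhi} {Tokyo} {Hanoi} {Oslo}
Delhi—Lagos (3): add. Components now {Delhi,Lagos,Paris} {Tokyo} {Hanoi} {Oslo}
Lagos—Tokyo (3): add. Components now {Delhi,Lagos,Paris,Tokyo} {Hanoi} {Oslo}
Oslo—Tokyo (3): add. Components now {Delhi,Lagos,Oslo,Paris,Tokyo} {Hanoi}
Hanoi—Oslo (4): add. Components now {Delhi,Hanoi,Lagos,Oslo,Paris,Tokyo}
Edges rejected before the tree was complete: 0.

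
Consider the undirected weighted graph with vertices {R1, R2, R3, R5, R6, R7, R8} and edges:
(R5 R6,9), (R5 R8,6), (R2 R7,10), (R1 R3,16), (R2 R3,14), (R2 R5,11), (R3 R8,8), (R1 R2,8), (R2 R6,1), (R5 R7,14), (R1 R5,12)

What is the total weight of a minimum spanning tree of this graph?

Sort edges by weight, then run Kruskal:
R2 R6 (1): add — endpoints in different components.
R5 R8 (6): add — endpoints in different components.
R1 R2 (8): add — endpoints in different components.
R3 R8 (8): add — endpoints in different components.
R5 R6 (9): add — endpoints in different components.
R2 R7 (10): add — endpoints in different components.
MST edges: R2 R6, R5 R8, R1 R2, R3 R8, R5 R6, R2 R7; total weight 1+6+8+8+9+10 = 42.

42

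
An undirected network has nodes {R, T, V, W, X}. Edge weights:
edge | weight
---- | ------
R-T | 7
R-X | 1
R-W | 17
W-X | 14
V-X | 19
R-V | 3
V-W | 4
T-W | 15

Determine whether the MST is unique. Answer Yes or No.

Sort edges by weight, then run Kruskal:
R-X (1): add. Components now {T} {R,X} {V} {W}
R-V (3): add. Components now {T} {R,V,X} {W}
V-W (4): add. Components now {T} {R,V,W,X}
R-T (7): add. Components now {R,T,V,W,X}
Every non-tree edge has weight strictly greater than the heaviest edge on the tree path between its endpoints, so the MST is unique.

Yes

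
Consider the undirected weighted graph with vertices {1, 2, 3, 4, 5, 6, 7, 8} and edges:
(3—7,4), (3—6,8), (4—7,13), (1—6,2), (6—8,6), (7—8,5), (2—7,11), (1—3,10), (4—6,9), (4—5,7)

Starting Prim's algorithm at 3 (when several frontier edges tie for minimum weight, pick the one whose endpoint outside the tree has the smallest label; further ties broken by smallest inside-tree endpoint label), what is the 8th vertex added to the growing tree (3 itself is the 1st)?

2

Grow the tree from 3 using Prim:
Step 1: cheapest edge leaving the tree is 3—7 (4); add 7.
Step 2: cheapest edge leaving the tree is 7—8 (5); add 8.
Step 3: cheapest edge leaving the tree is 6—8 (6); add 6.
Step 4: cheapest edge leaving the tree is 1—6 (2); add 1.
Step 5: cheapest edge leaving the tree is 4—6 (9); add 4.
Step 6: cheapest edge leaving the tree is 4—5 (7); add 5.
Step 7: cheapest edge leaving the tree is 2—7 (11); add 2.
Vertex order: 3, 7, 8, 6, 1, 4, 5, 2. The 8th vertex is 2.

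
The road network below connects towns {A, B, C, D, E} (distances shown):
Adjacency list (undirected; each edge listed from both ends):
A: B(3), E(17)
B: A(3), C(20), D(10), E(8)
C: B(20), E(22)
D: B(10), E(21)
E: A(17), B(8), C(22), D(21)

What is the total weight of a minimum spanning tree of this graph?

41

Kruskal's algorithm — process edges by increasing weight (ties by edge label):
A–B (3): add — endpoints in different components.
B–E (8): add — endpoints in different components.
B–D (10): add — endpoints in different components.
A–E (17): skip — A and E already connected.
B–C (20): add — endpoints in different components.
MST edges: A–B, B–E, B–D, B–C; total weight 3+8+10+20 = 41.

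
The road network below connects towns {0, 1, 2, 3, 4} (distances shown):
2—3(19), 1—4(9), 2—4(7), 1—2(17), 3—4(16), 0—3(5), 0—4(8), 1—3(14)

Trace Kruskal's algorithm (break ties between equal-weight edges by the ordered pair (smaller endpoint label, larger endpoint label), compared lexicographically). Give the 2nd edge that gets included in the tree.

2-4

Kruskal's algorithm — process edges by increasing weight (ties by edge label):
0—3 (5): add — endpoints in different components.
2—4 (7): add — endpoints in different components.
0—4 (8): add — endpoints in different components.
1—4 (9): add — endpoints in different components.
The 2nd edge added is 2—4.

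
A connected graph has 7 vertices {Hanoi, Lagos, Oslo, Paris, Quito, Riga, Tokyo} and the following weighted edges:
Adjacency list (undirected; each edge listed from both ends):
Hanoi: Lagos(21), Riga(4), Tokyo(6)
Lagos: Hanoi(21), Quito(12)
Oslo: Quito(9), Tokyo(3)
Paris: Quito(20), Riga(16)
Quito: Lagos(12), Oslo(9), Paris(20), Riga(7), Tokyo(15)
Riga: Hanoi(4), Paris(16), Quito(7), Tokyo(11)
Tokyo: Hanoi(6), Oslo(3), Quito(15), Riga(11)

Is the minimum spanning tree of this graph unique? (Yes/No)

Kruskal's algorithm — process edges by increasing weight (ties by edge label):
Oslo–Tokyo (3): add — endpoints in different components.
Hanoi–Riga (4): add — endpoints in different components.
Hanoi–Tokyo (6): add — endpoints in different components.
Quito–Riga (7): add — endpoints in different components.
Oslo–Quito (9): skip — Oslo and Quito already connected.
Riga–Tokyo (11): skip — Tokyo and Riga already connected.
Lagos–Quito (12): add — endpoints in different components.
Quito–Tokyo (15): skip — Tokyo and Quito already connected.
Paris–Riga (16): add — endpoints in different components.
Every non-tree edge has weight strictly greater than the heaviest edge on the tree path between its endpoints, so the MST is unique.

Yes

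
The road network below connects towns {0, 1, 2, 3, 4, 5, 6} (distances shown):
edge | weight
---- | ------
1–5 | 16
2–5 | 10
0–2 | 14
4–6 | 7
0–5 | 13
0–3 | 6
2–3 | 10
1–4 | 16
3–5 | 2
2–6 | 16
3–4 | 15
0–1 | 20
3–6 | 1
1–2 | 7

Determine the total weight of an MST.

33

Kruskal: consider edges lightest-first.
3–6 (1): add — endpoints in different components.
3–5 (2): add — endpoints in different components.
0–3 (6): add — endpoints in different components.
1–2 (7): add — endpoints in different components.
4–6 (7): add — endpoints in different components.
2–3 (10): add — endpoints in different components.
MST edges: 3–6, 3–5, 0–3, 1–2, 4–6, 2–3; total weight 1+2+6+7+7+10 = 33.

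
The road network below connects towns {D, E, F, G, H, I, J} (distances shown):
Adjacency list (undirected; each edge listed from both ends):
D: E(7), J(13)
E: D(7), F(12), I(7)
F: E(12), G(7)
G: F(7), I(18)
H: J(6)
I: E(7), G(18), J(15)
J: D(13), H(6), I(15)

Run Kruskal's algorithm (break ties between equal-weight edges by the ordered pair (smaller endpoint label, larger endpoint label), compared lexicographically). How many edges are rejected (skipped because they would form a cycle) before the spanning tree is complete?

Kruskal: consider edges lightest-first.
H—J (6): add — endpoints in different components.
D—E (7): add — endpoints in different components.
E—I (7): add — endpoints in different components.
F—G (7): add — endpoints in different components.
E—F (12): add — endpoints in different components.
D—J (13): add — endpoints in different components.
Edges rejected before the tree was complete: 0.

0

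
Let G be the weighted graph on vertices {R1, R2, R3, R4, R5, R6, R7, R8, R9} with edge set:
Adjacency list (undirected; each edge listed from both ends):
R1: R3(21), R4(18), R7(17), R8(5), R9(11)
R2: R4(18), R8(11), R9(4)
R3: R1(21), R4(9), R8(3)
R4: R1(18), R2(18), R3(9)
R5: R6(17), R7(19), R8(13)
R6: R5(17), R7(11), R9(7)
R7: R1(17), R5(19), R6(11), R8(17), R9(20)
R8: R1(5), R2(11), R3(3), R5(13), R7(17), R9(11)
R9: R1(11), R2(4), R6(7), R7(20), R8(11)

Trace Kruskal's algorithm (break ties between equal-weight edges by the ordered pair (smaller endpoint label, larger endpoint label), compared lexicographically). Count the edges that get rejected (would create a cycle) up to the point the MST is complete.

Kruskal's algorithm — process edges by increasing weight (ties by edge label):
R3-R8 (3): add — endpoints in different components.
R2-R9 (4): add — endpoints in different components.
R1-R8 (5): add — endpoints in different components.
R6-R9 (7): add — endpoints in different components.
R3-R4 (9): add — endpoints in different components.
R1-R9 (11): add — endpoints in different components.
R2-R8 (11): skip — R2 and R8 already connected.
R6-R7 (11): add — endpoints in different components.
R8-R9 (11): skip — R9 and R8 already connected.
R5-R8 (13): add — endpoints in different components.
Edges rejected before the tree was complete: 2.

2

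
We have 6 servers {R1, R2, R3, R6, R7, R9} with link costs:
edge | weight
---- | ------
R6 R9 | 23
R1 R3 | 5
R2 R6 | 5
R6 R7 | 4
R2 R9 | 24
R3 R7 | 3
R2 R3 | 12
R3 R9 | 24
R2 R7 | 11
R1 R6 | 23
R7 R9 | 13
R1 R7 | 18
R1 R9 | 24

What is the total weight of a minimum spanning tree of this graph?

30

Grow the tree from R9 using Prim:
Step 1: frontier [R7 R9 13, R6 R9 23, R1 R9 24, R2 R9 24, R3 R9 24] → take R7 R9 (13); add R7.
Step 2: frontier [R3 R7 3, R6 R7 4, R2 R7 11, R1 R7 18, R6 R9 23, R1 R9 24, R2 R9 24, R3 R9 24] → take R3 R7 (3); add R3.
Step 3: frontier [R1 R3 5, R2 R3 12, R6 R7 4, R2 R7 11, R1 R7 18, R6 R9 23, R1 R9 24, R2 R9 24] → take R6 R7 (4); add R6.
Step 4: frontier [R1 R3 5, R2 R3 12, R2 R6 5, R1 R6 23, R2 R7 11, R1 R7 18, R1 R9 24, R2 R9 24] → take R1 R3 (5); add R1.
Step 5: frontier [R2 R3 12, R2 R6 5, R2 R7 11, R2 R9 24] → take R2 R6 (5); add R2.
MST edges: R7 R9, R3 R7, R6 R7, R1 R3, R2 R6; total weight 13+3+4+5+5 = 30.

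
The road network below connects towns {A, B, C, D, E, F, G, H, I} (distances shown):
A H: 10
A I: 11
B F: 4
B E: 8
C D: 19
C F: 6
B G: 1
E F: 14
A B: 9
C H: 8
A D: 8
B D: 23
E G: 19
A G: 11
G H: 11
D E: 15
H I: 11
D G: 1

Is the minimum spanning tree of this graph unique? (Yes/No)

No

Kruskal: consider edges lightest-first.
B G (1): add — endpoints in different components.
D G (1): add — endpoints in different components.
B F (4): add — endpoints in different components.
C F (6): add — endpoints in different components.
A D (8): add — endpoints in different components.
B E (8): add — endpoints in different components.
C H (8): add — endpoints in different components.
A B (9): skip — A and B already connected.
A H (10): skip — A and H already connected.
A G (11): skip — A and G already connected.
A I (11): add — endpoints in different components.
Non-tree edge H I has weight 11, equal to the heaviest edge on its tree cycle — swapping gives another MST of the same weight. Not unique.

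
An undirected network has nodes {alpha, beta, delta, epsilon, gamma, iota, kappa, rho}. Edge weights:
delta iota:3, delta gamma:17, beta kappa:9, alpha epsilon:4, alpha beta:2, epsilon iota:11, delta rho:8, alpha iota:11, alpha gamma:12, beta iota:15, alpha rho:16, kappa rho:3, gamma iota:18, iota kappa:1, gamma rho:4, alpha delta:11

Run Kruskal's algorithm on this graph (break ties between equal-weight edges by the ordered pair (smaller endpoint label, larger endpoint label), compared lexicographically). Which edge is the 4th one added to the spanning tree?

Kruskal: consider edges lightest-first.
iota kappa (1): add — endpoints in different components.
alpha beta (2): add — endpoints in different components.
delta iota (3): add — endpoints in different components.
kappa rho (3): add — endpoints in different components.
alpha epsilon (4): add — endpoints in different components.
gamma rho (4): add — endpoints in different components.
delta rho (8): skip — rho and delta already connected.
beta kappa (9): add — endpoints in different components.
The 4th edge added is kappa rho.

kappa-rho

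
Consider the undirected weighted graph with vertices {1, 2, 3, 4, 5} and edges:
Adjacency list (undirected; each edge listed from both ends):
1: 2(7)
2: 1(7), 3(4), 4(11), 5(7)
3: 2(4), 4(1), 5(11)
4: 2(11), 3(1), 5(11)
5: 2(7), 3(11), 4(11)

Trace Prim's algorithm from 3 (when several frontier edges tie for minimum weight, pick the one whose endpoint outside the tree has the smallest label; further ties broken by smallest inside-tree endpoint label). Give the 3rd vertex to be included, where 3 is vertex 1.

Prim, starting at 3.
Step 1: cheapest edge leaving the tree is 3 4 (1); add 4.
Step 2: cheapest edge leaving the tree is 2 3 (4); add 2.
Step 3: cheapest edge leaving the tree is 1 2 (7); add 1.
Step 4: cheapest edge leaving the tree is 2 5 (7); add 5.
Vertex order: 3, 4, 2, 1, 5. The 3rd vertex is 2.

2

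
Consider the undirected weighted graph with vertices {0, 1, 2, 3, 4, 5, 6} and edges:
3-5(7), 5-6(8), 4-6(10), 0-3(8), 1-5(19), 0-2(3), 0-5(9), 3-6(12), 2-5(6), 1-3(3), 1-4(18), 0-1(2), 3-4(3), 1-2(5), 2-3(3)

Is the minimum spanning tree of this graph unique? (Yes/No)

Kruskal's algorithm — process edges by increasing weight (ties by edge label):
0-1 (2): add. Components now {0,1} {2} {3} {4} {5} {6}
0-2 (3): add. Components now {0,1,2} {3} {4} {5} {6}
1-3 (3): add. Components now {0,1,2,3} {4} {5} {6}
2-3 (3): skip — 2 and 3 already connected.
3-4 (3): add. Components now {0,1,2,3,4} {5} {6}
1-2 (5): skip — 1 and 2 already connected.
2-5 (6): add. Components now {0,1,2,3,4,5} {6}
3-5 (7): skip — 3 and 5 already connected.
0-3 (8): skip — 0 and 3 already connected.
5-6 (8): add. Components now {0,1,2,3,4,5,6}
Non-tree edge 2-3 has weight 3, equal to the heaviest edge on its tree cycle — swapping gives another MST of the same weight. Not unique.

No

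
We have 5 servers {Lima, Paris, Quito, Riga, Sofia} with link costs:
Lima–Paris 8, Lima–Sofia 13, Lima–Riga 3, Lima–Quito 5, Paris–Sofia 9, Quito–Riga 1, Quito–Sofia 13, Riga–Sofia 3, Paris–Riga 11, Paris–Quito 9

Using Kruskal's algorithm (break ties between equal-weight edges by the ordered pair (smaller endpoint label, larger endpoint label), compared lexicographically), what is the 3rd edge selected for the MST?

Sort edges by weight, then run Kruskal:
Quito–Riga (1): add — endpoints in different components.
Lima–Riga (3): add — endpoints in different components.
Riga–Sofia (3): add — endpoints in different components.
Lima–Quito (5): skip — Quito and Lima already connected.
Lima–Paris (8): add — endpoints in different components.
The 3rd edge added is Riga–Sofia.

Riga-Sofia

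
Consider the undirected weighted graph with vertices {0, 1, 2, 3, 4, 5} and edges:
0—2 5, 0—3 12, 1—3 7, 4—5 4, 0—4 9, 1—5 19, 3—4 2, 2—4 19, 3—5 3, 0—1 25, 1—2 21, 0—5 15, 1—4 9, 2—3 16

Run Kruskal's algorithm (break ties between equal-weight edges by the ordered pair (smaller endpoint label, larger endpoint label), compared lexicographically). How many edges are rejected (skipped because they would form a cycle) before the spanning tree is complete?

1

Kruskal: consider edges lightest-first.
3—4 (2): add. Components now {0} {1} {2} {3,4} {5}
3—5 (3): add. Components now {0} {1} {2} {3,4,5}
4—5 (4): skip — 4 and 5 already connected.
0—2 (5): add. Components now {0,2} {1} {3,4,5}
1—3 (7): add. Components now {0,2} {1,3,4,5}
0—4 (9): add. Components now {0,1,2,3,4,5}
Edges rejected before the tree was complete: 1.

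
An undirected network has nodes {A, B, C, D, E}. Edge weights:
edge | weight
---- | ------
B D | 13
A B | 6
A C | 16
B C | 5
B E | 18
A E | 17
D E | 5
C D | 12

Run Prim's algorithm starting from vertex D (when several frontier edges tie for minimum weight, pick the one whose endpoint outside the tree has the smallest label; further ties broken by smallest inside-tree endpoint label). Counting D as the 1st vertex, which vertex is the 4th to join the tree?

B

Prim's algorithm from D:
Step 1: frontier [D E 5, C D 12, B D 13] → take D E (5); add E.
Step 2: frontier [C D 12, B D 13, A E 17, B E 18] → take C D (12); add C.
Step 3: frontier [B C 5, A C 16, B D 13, A E 17, B E 18] → take B C (5); add B.
Step 4: frontier [A B 6, A C 16, A E 17] → take A B (6); add A.
Vertex order: D, E, C, B, A. The 4th vertex is B.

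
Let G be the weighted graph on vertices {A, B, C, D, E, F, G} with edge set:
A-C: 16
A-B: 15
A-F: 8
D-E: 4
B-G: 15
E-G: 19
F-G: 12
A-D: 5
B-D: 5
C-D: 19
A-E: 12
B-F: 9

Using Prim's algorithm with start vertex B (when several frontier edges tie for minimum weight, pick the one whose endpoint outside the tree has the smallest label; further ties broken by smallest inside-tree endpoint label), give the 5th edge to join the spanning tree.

Grow the tree from B using Prim:
Step 1: frontier [B-D 5, B-F 9, A-B 15, B-G 15] → take B-D (5); add D.
Step 2: frontier [B-F 9, A-B 15, B-G 15, D-E 4, A-D 5, C-D 19] → take D-E (4); add E.
Step 3: frontier [B-F 9, A-B 15, B-G 15, A-D 5, C-D 19, A-E 12, E-G 19] → take A-D (5); add A.
Step 4: frontier [A-F 8, A-C 16, B-F 9, B-G 15, C-D 19, E-G 19] → take A-F (8); add F.
Step 5: frontier [A-C 16, B-G 15, C-D 19, E-G 19, F-G 12] → take F-G (12); add G.
Step 6: frontier [A-C 16, C-D 19] → take A-C (16); add C.
The 5th edge added is F-G.

F-G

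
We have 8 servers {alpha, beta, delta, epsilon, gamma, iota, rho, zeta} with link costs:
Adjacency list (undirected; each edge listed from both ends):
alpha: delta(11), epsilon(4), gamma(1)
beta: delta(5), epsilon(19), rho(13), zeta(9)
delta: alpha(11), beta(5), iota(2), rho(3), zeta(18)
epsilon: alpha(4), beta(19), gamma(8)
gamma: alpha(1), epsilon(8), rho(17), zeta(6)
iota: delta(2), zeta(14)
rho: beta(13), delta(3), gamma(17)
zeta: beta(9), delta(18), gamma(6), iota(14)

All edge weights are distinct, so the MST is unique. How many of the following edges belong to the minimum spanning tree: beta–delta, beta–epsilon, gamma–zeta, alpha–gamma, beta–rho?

Kruskal's algorithm — process edges by increasing weight (ties by edge label):
alpha–gamma (1): add — endpoints in different components.
delta–iota (2): add — endpoints in different components.
delta–rho (3): add — endpoints in different components.
alpha–epsilon (4): add — endpoints in different components.
beta–delta (5): add — endpoints in different components.
gamma–zeta (6): add — endpoints in different components.
epsilon–gamma (8): skip — gamma and epsilon already connected.
beta–zeta (9): add — endpoints in different components.
MST edge set: {alpha–gamma, delta–iota, delta–rho, alpha–epsilon, beta–delta, gamma–zeta, beta–zeta}.
Of the listed edges, {beta–delta, gamma–zeta, alpha–gamma} are in the MST → 3.

3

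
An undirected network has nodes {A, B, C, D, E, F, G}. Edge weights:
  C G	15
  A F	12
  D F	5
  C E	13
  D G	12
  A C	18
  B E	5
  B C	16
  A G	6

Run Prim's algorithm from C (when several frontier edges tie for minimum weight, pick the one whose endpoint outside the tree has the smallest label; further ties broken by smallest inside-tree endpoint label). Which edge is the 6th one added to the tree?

Prim, starting at C.
Step 1: frontier [C E 13, C G 15, B C 16, A C 18] → take C E (13); add E.
Step 2: frontier [C G 15, B C 16, A C 18, B E 5] → take B E (5); add B.
Step 3: frontier [C G 15, A C 18] → take C G (15); add G.
Step 4: frontier [A C 18, A G 6, D G 12] → take A G (6); add A.
Step 5: frontier [A F 12, D G 12] → take D G (12); add D.
Step 6: frontier [A F 12, D F 5] → take D F (5); add F.
The 6th edge added is D F.

D-F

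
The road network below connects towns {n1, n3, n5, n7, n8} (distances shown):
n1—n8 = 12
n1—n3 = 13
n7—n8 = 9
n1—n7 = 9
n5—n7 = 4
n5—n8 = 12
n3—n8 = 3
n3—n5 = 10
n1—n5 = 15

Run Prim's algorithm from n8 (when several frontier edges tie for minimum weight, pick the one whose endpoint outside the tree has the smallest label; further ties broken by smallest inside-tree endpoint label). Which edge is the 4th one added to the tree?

Prim's algorithm from n8:
Step 1: frontier [n3—n8 3, n7—n8 9, n1—n8 12, n5—n8 12] → take n3—n8 (3); add n3.
Step 2: frontier [n3—n5 10, n1—n3 13, n7—n8 9, n1—n8 12, n5—n8 12] → take n7—n8 (9); add n7.
Step 3: frontier [n3—n5 10, n1—n3 13, n5—n7 4, n1—n7 9, n1—n8 12, n5—n8 12] → take n5—n7 (4); add n5.
Step 4: frontier [n1—n3 13, n1—n5 15, n1—n7 9, n1—n8 12] → take n1—n7 (9); add n1.
The 4th edge added is n1—n7.

n1-n7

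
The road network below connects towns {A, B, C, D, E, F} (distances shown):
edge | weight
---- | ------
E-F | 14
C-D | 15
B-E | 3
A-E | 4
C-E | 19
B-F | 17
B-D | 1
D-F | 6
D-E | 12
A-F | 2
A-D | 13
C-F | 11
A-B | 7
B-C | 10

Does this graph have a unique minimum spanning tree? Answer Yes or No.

Yes

Kruskal: consider edges lightest-first.
B-D (1): add — endpoints in different components.
A-F (2): add — endpoints in different components.
B-E (3): add — endpoints in different components.
A-E (4): add — endpoints in different components.
D-F (6): skip — D and F already connected.
A-B (7): skip — A and B already connected.
B-C (10): add — endpoints in different components.
Every non-tree edge has weight strictly greater than the heaviest edge on the tree path between its endpoints, so the MST is unique.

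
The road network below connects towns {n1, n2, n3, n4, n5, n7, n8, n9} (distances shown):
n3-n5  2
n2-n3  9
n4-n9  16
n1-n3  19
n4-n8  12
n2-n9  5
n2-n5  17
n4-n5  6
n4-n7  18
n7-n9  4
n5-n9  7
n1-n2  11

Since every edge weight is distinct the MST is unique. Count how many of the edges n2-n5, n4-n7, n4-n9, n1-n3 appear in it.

Sort edges by weight, then run Kruskal:
n3-n5 (2): add — endpoints in different components.
n7-n9 (4): add — endpoints in different components.
n2-n9 (5): add — endpoints in different components.
n4-n5 (6): add — endpoints in different components.
n5-n9 (7): add — endpoints in different components.
n2-n3 (9): skip — n2 and n3 already connected.
n1-n2 (11): add — endpoints in different components.
n4-n8 (12): add — endpoints in different components.
MST edge set: {n3-n5, n7-n9, n2-n9, n4-n5, n5-n9, n1-n2, n4-n8}.
Of the listed edges, {} are in the MST → 0.

0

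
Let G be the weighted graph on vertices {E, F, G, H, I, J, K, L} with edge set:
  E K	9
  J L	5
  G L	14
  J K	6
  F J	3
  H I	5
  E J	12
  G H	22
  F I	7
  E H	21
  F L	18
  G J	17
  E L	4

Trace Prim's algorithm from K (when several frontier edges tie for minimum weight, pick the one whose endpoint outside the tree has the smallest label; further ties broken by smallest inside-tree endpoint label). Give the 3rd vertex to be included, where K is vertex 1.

F

Prim's algorithm from K:
Step 1: cheapest edge leaving the tree is J K (6); add J.
Step 2: cheapest edge leaving the tree is F J (3); add F.
Step 3: cheapest edge leaving the tree is J L (5); add L.
Step 4: cheapest edge leaving the tree is E L (4); add E.
Step 5: cheapest edge leaving the tree is F I (7); add I.
Step 6: cheapest edge leaving the tree is H I (5); add H.
Step 7: cheapest edge leaving the tree is G L (14); add G.
Vertex order: K, J, F, L, E, I, H, G. The 3rd vertex is F.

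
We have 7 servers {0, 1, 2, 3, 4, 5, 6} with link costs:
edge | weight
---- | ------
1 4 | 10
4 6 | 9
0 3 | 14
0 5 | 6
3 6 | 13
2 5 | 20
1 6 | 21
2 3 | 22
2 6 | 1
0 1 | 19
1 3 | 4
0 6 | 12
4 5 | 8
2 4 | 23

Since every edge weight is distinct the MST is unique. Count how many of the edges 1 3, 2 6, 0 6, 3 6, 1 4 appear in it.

3

Kruskal's algorithm — process edges by increasing weight (ties by edge label):
2 6 (1): add — endpoints in different components.
1 3 (4): add — endpoints in different components.
0 5 (6): add — endpoints in different components.
4 5 (8): add — endpoints in different components.
4 6 (9): add — endpoints in different components.
1 4 (10): add — endpoints in different components.
MST edge set: {2 6, 1 3, 0 5, 4 5, 4 6, 1 4}.
Of the listed edges, {1 3, 2 6, 1 4} are in the MST → 3.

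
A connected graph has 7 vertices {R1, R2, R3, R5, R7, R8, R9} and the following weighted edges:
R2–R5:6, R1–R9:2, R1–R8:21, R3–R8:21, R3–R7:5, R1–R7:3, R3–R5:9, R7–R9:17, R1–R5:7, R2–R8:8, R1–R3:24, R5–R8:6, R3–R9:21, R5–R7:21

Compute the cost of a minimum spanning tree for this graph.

29

Grow the tree from R9 using Prim:
Step 1: cheapest edge leaving the tree is R1–R9 (2); add R1.
Step 2: cheapest edge leaving the tree is R1–R7 (3); add R7.
Step 3: cheapest edge leaving the tree is R3–R7 (5); add R3.
Step 4: cheapest edge leaving the tree is R1–R5 (7); add R5.
Step 5: cheapest edge leaving the tree is R2–R5 (6); add R2.
Step 6: cheapest edge leaving the tree is R5–R8 (6); add R8.
MST edges: R1–R9, R1–R7, R3–R7, R1–R5, R2–R5, R5–R8; total weight 2+3+5+7+6+6 = 29.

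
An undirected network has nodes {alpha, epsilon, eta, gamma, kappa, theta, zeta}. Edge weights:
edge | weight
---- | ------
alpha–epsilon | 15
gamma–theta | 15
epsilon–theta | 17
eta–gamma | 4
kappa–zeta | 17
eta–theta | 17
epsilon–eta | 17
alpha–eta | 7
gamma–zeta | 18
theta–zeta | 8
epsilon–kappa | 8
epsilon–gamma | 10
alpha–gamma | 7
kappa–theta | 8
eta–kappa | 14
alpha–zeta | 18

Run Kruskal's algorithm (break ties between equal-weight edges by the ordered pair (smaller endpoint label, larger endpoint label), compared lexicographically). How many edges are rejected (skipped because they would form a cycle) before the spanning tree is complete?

Kruskal: consider edges lightest-first.
eta–gamma (4): add. Components now {kappa} {theta} {eta,gamma} {alpha} {epsilon} {zeta}
alpha–eta (7): add. Components now {kappa} {theta} {alpha,eta,gamma} {epsilon} {zeta}
alpha–gamma (7): skip — alpha and gamma already connected.
epsilon–kappa (8): add. Components now {epsilon,kappa} {theta} {alpha,eta,gamma} {zeta}
kappa–theta (8): add. Components now {epsilon,kappa,theta} {alpha,eta,gamma} {zeta}
theta–zeta (8): add. Components now {epsilon,kappa,theta,zeta} {alpha,eta,gamma}
epsilon–gamma (10): add. Components now {alpha,epsilon,eta,gamma,kappa,theta,zeta}
Edges rejected before the tree was complete: 1.

1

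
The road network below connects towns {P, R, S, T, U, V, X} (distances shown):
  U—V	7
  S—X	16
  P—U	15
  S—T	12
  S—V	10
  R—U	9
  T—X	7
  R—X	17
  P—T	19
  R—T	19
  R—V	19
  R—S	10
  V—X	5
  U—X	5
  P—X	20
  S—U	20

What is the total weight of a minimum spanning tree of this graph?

Grow the tree from P using Prim:
Step 1: cheapest edge leaving the tree is P—U (15); add U.
Step 2: cheapest edge leaving the tree is U—X (5); add X.
Step 3: cheapest edge leaving the tree is V—X (5); add V.
Step 4: cheapest edge leaving the tree is T—X (7); add T.
Step 5: cheapest edge leaving the tree is R—U (9); add R.
Step 6: cheapest edge leaving the tree is R—S (10); add S.
MST edges: P—U, U—X, V—X, T—X, R—U, R—S; total weight 15+5+5+7+9+10 = 51.

51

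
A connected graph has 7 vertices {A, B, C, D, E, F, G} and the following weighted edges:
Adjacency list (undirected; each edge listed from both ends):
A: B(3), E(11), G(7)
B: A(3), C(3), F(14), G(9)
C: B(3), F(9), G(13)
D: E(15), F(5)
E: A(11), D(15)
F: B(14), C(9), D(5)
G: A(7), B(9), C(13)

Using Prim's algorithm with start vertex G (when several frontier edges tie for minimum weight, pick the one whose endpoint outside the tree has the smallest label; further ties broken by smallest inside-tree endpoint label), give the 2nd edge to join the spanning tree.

Prim's algorithm from G:
Step 1: frontier [A–G 7, B–G 9, C–G 13] → take A–G (7); add A.
Step 2: frontier [A–B 3, A–E 11, B–G 9, C–G 13] → take A–B (3); add B.
Step 3: frontier [A–E 11, B–C 3, B–F 14, C–G 13] → take B–C (3); add C.
Step 4: frontier [A–E 11, B–F 14, C–F 9] → take C–F (9); add F.
Step 5: frontier [A–E 11, D–F 5] → take D–F (5); add D.
Step 6: frontier [A–E 11, D–E 15] → take A–E (11); add E.
The 2nd edge added is A–B.

A-B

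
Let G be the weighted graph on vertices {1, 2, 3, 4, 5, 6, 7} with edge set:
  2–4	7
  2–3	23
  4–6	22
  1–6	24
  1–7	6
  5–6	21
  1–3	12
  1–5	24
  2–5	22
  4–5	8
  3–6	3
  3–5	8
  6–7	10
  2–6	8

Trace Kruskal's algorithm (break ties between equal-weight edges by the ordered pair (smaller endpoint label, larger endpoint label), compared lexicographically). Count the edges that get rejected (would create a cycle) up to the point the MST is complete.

Kruskal: consider edges lightest-first.
3–6 (3): add. Components now {1} {2} {3,6} {4} {5} {7}
1–7 (6): add. Components now {1,7} {2} {3,6} {4} {5}
2–4 (7): add. Components now {1,7} {2,4} {3,6} {5}
2–6 (8): add. Components now {1,7} {2,3,4,6} {5}
3–5 (8): add. Components now {1,7} {2,3,4,5,6}
4–5 (8): skip — 4 and 5 already connected.
6–7 (10): add. Components now {1,2,3,4,5,6,7}
Edges rejected before the tree was complete: 1.

1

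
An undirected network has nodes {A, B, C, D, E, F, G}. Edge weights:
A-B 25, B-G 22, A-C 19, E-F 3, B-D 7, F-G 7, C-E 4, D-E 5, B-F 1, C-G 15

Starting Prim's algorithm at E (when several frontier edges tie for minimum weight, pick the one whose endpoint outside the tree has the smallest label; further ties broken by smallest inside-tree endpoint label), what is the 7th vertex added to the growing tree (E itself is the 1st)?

Prim's algorithm from E:
Step 1: cheapest edge leaving the tree is E-F (3); add F.
Step 2: cheapest edge leaving the tree is B-F (1); add B.
Step 3: cheapest edge leaving the tree is C-E (4); add C.
Step 4: cheapest edge leaving the tree is D-E (5); add D.
Step 5: cheapest edge leaving the tree is F-G (7); add G.
Step 6: cheapest edge leaving the tree is A-C (19); add A.
Vertex order: E, F, B, C, D, G, A. The 7th vertex is A.

A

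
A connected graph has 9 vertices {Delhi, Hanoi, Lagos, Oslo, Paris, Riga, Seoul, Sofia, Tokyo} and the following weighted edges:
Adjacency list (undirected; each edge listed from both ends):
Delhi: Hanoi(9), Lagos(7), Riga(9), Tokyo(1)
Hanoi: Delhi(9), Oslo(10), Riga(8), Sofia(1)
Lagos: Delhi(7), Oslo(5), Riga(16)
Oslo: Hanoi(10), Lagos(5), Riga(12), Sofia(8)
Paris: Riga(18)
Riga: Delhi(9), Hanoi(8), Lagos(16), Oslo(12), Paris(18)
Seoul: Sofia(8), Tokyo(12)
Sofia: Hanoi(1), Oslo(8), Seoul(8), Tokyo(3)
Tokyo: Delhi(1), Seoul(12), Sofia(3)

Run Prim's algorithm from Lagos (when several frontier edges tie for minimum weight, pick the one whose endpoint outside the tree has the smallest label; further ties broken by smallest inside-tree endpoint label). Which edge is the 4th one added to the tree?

Sofia-Tokyo

Grow the tree from Lagos using Prim:
Step 1: cheapest edge leaving the tree is Lagos-Oslo (5); add Oslo.
Step 2: cheapest edge leaving the tree is Delhi-Lagos (7); add Delhi.
Step 3: cheapest edge leaving the tree is Delhi-Tokyo (1); add Tokyo.
Step 4: cheapest edge leaving the tree is Sofia-Tokyo (3); add Sofia.
Step 5: cheapest edge leaving the tree is Hanoi-Sofia (1); add Hanoi.
Step 6: cheapest edge leaving the tree is Hanoi-Riga (8); add Riga.
Step 7: cheapest edge leaving the tree is Seoul-Sofia (8); add Seoul.
Step 8: cheapest edge leaving the tree is Paris-Riga (18); add Paris.
The 4th edge added is Sofia-Tokyo.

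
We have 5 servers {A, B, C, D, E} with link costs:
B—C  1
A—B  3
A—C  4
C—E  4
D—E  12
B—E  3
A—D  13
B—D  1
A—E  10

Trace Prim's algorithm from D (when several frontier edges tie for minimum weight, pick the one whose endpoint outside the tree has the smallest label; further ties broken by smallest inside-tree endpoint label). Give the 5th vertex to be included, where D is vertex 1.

E

Prim's algorithm from D:
Step 1: cheapest edge leaving the tree is B—D (1); add B.
Step 2: cheapest edge leaving the tree is B—C (1); add C.
Step 3: cheapest edge leaving the tree is A—B (3); add A.
Step 4: cheapest edge leaving the tree is B—E (3); add E.
Vertex order: D, B, C, A, E. The 5th vertex is E.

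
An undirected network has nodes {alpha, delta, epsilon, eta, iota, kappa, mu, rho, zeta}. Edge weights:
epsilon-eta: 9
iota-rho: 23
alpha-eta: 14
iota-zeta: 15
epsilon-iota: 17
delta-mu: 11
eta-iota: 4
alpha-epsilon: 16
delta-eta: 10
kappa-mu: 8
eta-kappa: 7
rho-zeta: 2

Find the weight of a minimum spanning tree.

69

Kruskal: consider edges lightest-first.
rho-zeta (2): add — endpoints in different components.
eta-iota (4): add — endpoints in different components.
eta-kappa (7): add — endpoints in different components.
kappa-mu (8): add — endpoints in different components.
epsilon-eta (9): add — endpoints in different components.
delta-eta (10): add — endpoints in different components.
delta-mu (11): skip — delta and mu already connected.
alpha-eta (14): add — endpoints in different components.
iota-zeta (15): add — endpoints in different components.
MST edges: rho-zeta, eta-iota, eta-kappa, kappa-mu, epsilon-eta, delta-eta, alpha-eta, iota-zeta; total weight 2+4+7+8+9+10+14+15 = 69.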